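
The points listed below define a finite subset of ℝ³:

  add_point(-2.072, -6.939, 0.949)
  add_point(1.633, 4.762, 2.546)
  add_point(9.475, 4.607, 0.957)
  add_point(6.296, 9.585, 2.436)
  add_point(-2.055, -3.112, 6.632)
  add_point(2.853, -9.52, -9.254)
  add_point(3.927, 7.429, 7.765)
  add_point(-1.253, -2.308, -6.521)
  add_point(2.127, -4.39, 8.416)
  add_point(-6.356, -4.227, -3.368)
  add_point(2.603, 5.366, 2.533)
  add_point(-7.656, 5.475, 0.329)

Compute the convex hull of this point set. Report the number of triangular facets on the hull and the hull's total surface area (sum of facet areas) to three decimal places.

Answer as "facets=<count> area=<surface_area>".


facets=16 area=756.288

10 of the 12 inputs are extreme points: [0, 2, 3, 4, 5, 6, 7, 8, 9, 11].

Area of each hull facet:
  f1: (p8, p5, p2) → 118.6819
  f2: (p6, p8, p2) → 54.4053
  f3: (p9, p7, p11) → 32.9493
  f4: (p9, p7, p5) → 26.3658
  f5: (p3, p5, p2) → 46.7601
  f6: (p3, p7, p5) → 61.2204
  f7: (p3, p7, p11) → 86.9368
  f8: (p3, p6, p11) → 43.0358
  f9: (p3, p6, p2) → 18.7838
  f10: (p4, p9, p11) → 53.2203
  f11: (p4, p6, p11) → 68.8747
  f12: (p4, p6, p8) → 27.9335
  f13: (p0, p8, p5) → 41.6277
  f14: (p0, p9, p5) → 37.8581
  f15: (p0, p4, p8) → 15.9591
  f16: (p0, p4, p9) → 21.6749
Σ area = 756.288

Check V−E+F: 10 − 24 + 16 = 2.


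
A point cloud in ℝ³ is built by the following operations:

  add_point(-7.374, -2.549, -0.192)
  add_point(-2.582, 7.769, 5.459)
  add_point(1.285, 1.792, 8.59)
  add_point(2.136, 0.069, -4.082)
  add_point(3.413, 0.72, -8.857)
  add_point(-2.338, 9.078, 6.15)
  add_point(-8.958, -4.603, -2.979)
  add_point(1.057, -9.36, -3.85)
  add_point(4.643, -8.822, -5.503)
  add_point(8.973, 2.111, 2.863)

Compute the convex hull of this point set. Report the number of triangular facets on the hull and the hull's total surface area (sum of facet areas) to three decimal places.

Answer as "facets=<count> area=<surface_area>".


Hull vertices (8/10): indices [0, 2, 4, 5, 6, 7, 8, 9].

Facet areas (half cross-product norm):
  f1: (p4, p5, p6) → 120.0623
  f2: (p4, p5, p9) → 88.9682
  f3: (p8, p4, p6) → 69.5679
  f4: (p8, p4, p9) → 64.3987
  f5: (p2, p5, p9) → 40.3302
  f6: (p2, p8, p9) → 68.9890
  f7: (p0, p5, p6) → 10.6841
  f8: (p0, p2, p6) → 8.0434
  f9: (p0, p2, p5) → 54.5165
  f10: (p7, p8, p6) → 13.7266
  f11: (p7, p2, p6) → 87.6577
  f12: (p7, p2, p8) → 32.5755
Σ area = 659.520

Euler: V−E+F = 8−18+12 = 2.

facets=12 area=659.520


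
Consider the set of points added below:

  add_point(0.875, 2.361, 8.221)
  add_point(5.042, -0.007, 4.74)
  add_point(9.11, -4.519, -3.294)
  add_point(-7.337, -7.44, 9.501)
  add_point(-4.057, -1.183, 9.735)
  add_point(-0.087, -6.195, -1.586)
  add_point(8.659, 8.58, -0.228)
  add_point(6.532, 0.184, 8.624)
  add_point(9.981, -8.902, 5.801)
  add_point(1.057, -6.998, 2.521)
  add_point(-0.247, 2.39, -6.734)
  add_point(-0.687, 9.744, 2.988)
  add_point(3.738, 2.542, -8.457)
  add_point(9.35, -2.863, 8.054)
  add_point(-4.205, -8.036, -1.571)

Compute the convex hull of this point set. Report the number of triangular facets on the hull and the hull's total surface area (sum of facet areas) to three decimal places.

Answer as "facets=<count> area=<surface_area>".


12 of the 15 inputs are extreme points: [0, 2, 3, 4, 6, 7, 8, 10, 11, 12, 13, 14].

Per-facet area ½‖(b−a)×(c−a)‖:
  f1: (p6, p12, p11) → 56.0362
  f2: (p7, p6, p11) → 58.5301
  f3: (p14, p8, p3) → 90.3947
  f4: (p4, p11, p3) → 26.2087
  f5: (p13, p6, p8) → 38.0800
  f6: (p13, p7, p6) → 24.9011
  f7: (p13, p8, p3) → 55.7990
  f8: (p13, p4, p3) → 45.1922
  f9: (p13, p4, p7) → 18.2360
  f10: (p2, p14, p8) → 69.6433
  f11: (p2, p14, p12) → 68.6821
  f12: (p2, p6, p8) → 66.5406
  f13: (p2, p6, p12) → 56.6519
  f14: (p10, p12, p11) → 25.0286
  f15: (p10, p14, p12) → 23.2427
  f16: (p10, p11, p3) → 115.3401
  f17: (p10, p14, p3) → 63.3169
  f18: (p0, p7, p11) → 24.4039
  f19: (p0, p4, p11) → 25.5331
  f20: (p0, p4, p7) → 16.2986
Σ area = 968.060

Euler: V−E+F = 12−30+20 = 2.

facets=20 area=968.060


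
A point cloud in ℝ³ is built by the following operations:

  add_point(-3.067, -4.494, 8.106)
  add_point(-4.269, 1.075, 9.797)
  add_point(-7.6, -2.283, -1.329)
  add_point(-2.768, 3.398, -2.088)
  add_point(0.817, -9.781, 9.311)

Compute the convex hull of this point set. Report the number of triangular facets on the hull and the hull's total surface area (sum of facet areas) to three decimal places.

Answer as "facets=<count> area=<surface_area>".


facets=6 area=246.894

Points on the hull: [0, 1, 2, 3, 4] (5 of 5).

Area of each hull facet:
  f1: (p3, p4, p2) → 57.8857
  f2: (p1, p3, p2) → 43.2999
  f3: (p1, p3, p4) → 72.9658
  f4: (p0, p4, p2) → 29.3193
  f5: (p0, p1, p2) → 31.7769
  f6: (p0, p1, p4) → 11.6462
Σ area = 246.894

Euler characteristic 5−9+6 = 2 ✓


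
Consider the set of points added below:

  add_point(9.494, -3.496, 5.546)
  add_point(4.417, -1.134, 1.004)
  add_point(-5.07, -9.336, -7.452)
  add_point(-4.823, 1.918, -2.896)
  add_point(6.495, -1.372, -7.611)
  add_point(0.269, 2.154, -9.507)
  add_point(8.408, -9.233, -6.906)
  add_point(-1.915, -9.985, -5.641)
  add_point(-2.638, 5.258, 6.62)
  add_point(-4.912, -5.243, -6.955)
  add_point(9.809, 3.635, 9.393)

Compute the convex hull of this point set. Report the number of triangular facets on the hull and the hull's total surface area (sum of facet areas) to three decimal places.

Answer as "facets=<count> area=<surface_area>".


10 of the 11 inputs are extreme points: [0, 2, 3, 4, 5, 6, 7, 8, 9, 10].

Facet areas (half cross-product norm):
  f1: (p5, p8, p10) → 107.1856
  f2: (p6, p5, p2) → 78.7265
  f3: (p0, p8, p10) → 52.0964
  f4: (p0, p6, p10) → 33.4945
  f5: (p3, p8, p2) → 47.6020
  f6: (p3, p5, p8) → 34.7139
  f7: (p4, p5, p10) → 64.3758
  f8: (p4, p6, p10) → 72.4646
  f9: (p4, p6, p5) → 21.9967
  f10: (p7, p8, p2) → 35.8190
  f11: (p7, p0, p8) → 124.5672
  f12: (p7, p6, p2) → 12.2194
  f13: (p7, p0, p6) → 71.7037
  f14: (p9, p5, p2) → 12.3468
  f15: (p9, p3, p2) → 6.5453
  f16: (p9, p3, p5) → 32.0654
Σ area = 807.923

Euler: V−E+F = 10−24+16 = 2.

facets=16 area=807.923


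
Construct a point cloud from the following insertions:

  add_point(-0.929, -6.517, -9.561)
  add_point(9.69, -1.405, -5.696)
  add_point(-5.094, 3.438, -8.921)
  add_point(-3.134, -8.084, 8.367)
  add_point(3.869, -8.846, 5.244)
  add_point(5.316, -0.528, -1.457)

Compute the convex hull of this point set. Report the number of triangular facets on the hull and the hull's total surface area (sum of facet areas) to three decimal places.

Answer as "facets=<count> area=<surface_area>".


facets=8 area=520.583

6 of the 6 inputs are extreme points: [0, 1, 2, 3, 4, 5].

Area of each hull facet:
  f1: (p0, p1, p2) → 66.8831
  f2: (p0, p3, p2) → 97.9662
  f3: (p4, p0, p1) → 84.8931
  f4: (p4, p0, p3) → 60.3851
  f5: (p5, p1, p2) → 40.3348
  f6: (p5, p3, p2) → 100.2785
  f7: (p5, p4, p1) → 30.1954
  f8: (p5, p4, p3) → 39.6468
Σ area = 520.583

Check V−E+F: 6 − 12 + 8 = 2.


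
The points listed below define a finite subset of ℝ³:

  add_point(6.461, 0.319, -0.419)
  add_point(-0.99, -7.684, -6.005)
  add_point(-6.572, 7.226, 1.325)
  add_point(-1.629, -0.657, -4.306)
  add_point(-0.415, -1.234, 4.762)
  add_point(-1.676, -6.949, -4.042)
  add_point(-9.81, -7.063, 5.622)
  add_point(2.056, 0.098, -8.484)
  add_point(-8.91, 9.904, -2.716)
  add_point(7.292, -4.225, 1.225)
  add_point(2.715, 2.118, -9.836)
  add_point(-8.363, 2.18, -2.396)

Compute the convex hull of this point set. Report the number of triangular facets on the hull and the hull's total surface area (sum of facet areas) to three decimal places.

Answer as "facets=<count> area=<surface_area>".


Extreme-point indices: [0, 1, 2, 4, 6, 8, 9, 10, 11] — 9 of 12 on the boundary.

Facet areas (half cross-product norm):
  f1: (p1, p9, p6) → 83.9163
  f2: (p10, p1, p9) → 61.5913
  f3: (p4, p9, p6) → 40.5525
  f4: (p11, p8, p6) → 30.6792
  f5: (p11, p1, p6) → 74.7369
  f6: (p11, p10, p8) → 51.6684
  f7: (p11, p10, p1) → 65.9835
  f8: (p0, p4, p9) → 20.8731
  f9: (p0, p10, p9) → 21.3925
  f10: (p0, p10, p8) → 80.6561
  f11: (p2, p0, p8) → 34.0335
  f12: (p2, p0, p4) → 47.8365
  f13: (p2, p8, p6) → 33.3291
  f14: (p2, p4, p6) → 61.0039
Σ area = 708.253

Euler characteristic 9−21+14 = 2 ✓

facets=14 area=708.253


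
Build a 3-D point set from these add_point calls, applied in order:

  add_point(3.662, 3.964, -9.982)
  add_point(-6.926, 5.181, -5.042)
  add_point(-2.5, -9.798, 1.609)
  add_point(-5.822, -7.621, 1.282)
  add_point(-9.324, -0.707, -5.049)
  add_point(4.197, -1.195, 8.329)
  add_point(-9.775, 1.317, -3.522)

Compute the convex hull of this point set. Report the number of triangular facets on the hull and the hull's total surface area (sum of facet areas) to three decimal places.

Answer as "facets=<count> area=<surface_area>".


facets=10 area=530.808

Extreme-point indices: [0, 1, 2, 3, 4, 5, 6] — 7 of 7 on the boundary.

Area of each hull facet:
  f1: (p0, p2, p5) → 114.7192
  f2: (p1, p5, p6) → 46.1670
  f3: (p1, p0, p5) → 104.6602
  f4: (p3, p5, p6) → 74.8900
  f5: (p3, p2, p5) → 25.3588
  f6: (p4, p0, p2) → 96.3040
  f7: (p4, p3, p6) → 12.5427
  f8: (p4, p3, p2) → 13.8173
  f9: (p4, p1, p6) → 6.1319
  f10: (p4, p1, p0) → 36.2166
Σ area = 530.808

Check V−E+F: 7 − 15 + 10 = 2.


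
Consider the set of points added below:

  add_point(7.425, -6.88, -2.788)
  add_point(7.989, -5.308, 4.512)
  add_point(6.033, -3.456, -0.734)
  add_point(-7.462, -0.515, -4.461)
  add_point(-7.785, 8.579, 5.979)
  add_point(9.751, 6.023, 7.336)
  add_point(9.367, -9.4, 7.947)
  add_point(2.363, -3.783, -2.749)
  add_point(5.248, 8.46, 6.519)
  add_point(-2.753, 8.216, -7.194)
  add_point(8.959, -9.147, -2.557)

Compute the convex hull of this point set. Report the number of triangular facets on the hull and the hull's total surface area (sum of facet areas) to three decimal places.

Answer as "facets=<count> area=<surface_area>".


Extreme-point indices: [3, 4, 5, 6, 8, 9, 10] — 7 of 11 on the boundary.

Area of each hull facet:
  f1: (p6, p5, p4) → 136.1806
  f2: (p3, p6, p4) → 155.8167
  f3: (p3, p9, p4) → 66.8422
  f4: (p8, p5, p4) → 16.1557
  f5: (p8, p9, p4) → 87.2294
  f6: (p8, p9, p5) → 33.9222
  f7: (p10, p3, p9) → 95.9311
  f8: (p10, p9, p5) → 164.2027
  f9: (p10, p3, p6) → 96.9775
  f10: (p10, p6, p5) → 81.0157
Σ area = 934.274

Euler characteristic 7−15+10 = 2 ✓

facets=10 area=934.274


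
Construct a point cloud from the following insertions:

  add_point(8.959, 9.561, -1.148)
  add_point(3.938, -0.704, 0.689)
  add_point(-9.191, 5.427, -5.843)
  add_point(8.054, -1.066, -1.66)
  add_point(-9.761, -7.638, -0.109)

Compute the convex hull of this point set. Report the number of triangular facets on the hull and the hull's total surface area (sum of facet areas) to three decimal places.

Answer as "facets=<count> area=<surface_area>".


5 of the 5 inputs are extreme points: [0, 1, 2, 3, 4].

Per-facet area ½‖(b−a)×(c−a)‖:
  f1: (p2, p0, p4) → 135.7813
  f2: (p1, p0, p4) → 55.8651
  f3: (p3, p2, p4) → 125.5017
  f4: (p3, p1, p4) → 25.6702
  f5: (p3, p2, p0) → 97.5725
  f6: (p3, p1, p0) → 25.3666
Σ area = 465.757

Euler characteristic 5−9+6 = 2 ✓

facets=6 area=465.757


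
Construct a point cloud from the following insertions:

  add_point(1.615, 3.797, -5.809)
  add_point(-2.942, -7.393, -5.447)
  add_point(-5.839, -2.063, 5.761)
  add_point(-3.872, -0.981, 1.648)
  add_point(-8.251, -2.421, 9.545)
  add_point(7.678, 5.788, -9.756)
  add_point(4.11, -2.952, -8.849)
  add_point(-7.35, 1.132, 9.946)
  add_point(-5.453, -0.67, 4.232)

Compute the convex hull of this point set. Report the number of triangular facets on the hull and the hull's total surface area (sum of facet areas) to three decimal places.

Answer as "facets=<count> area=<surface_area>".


Extreme-point indices: [0, 1, 4, 5, 6, 7, 8] — 7 of 9 on the boundary.

Area of each hull facet:
  f1: (p7, p5, p4) → 45.1415
  f2: (p0, p1, p5) → 37.3868
  f3: (p0, p7, p5) → 31.8359
  f4: (p6, p5, p4) → 101.2990
  f5: (p6, p1, p4) → 67.2581
  f6: (p6, p1, p5) → 26.4120
  f7: (p8, p1, p4) → 29.5857
  f8: (p8, p7, p4) → 11.0478
  f9: (p8, p0, p1) → 66.2940
  f10: (p8, p0, p7) → 26.4943
Σ area = 442.755

Check V−E+F: 7 − 15 + 10 = 2.

facets=10 area=442.755


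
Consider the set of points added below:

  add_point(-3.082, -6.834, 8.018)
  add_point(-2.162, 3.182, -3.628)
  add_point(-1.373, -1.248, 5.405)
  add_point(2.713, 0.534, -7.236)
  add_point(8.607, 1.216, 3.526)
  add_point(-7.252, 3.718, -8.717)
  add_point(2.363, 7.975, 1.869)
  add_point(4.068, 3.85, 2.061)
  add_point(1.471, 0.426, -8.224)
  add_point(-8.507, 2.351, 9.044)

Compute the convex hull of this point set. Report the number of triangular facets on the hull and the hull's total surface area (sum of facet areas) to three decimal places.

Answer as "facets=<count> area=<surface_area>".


facets=10 area=651.910

Points on the hull: [0, 3, 4, 5, 6, 8, 9] (7 of 10).

Per-facet area ½‖(b−a)×(c−a)‖:
  f1: (p0, p4, p9) → 79.7131
  f2: (p5, p0, p9) → 95.4841
  f3: (p6, p4, p9) → 65.7101
  f4: (p6, p5, p9) → 102.5333
  f5: (p8, p5, p0) → 85.6396
  f6: (p8, p6, p5) → 58.6744
  f7: (p3, p0, p4) → 90.5414
  f8: (p3, p8, p0) → 13.7933
  f9: (p3, p6, p4) → 51.7196
  f10: (p3, p8, p6) → 8.1007
Σ area = 651.910

Check V−E+F: 7 − 15 + 10 = 2.


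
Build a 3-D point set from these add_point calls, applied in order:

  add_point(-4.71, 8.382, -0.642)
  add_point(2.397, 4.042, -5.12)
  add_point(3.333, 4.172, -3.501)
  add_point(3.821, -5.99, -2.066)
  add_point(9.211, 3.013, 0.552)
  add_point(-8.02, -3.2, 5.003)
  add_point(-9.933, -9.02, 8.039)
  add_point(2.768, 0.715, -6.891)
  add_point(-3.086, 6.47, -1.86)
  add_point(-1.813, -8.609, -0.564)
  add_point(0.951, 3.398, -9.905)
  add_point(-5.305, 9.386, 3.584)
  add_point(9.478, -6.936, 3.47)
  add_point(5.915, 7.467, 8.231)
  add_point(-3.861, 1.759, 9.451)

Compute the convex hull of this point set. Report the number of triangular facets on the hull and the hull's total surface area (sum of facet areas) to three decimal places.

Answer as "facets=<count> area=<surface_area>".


11 of the 15 inputs are extreme points: [0, 3, 4, 6, 7, 9, 10, 11, 12, 13, 14].

Per-facet area ½‖(b−a)×(c−a)‖:
  f1: (p9, p12, p6) → 65.5929
  f2: (p9, p10, p6) → 73.9737
  f3: (p0, p11, p6) → 42.7063
  f4: (p0, p10, p6) → 119.7039
  f5: (p0, p13, p11) → 26.3808
  f6: (p0, p13, p10) → 82.3958
  f7: (p14, p11, p6) → 51.0736
  f8: (p14, p13, p11) → 52.2882
  f9: (p14, p12, p6) → 105.3663
  f10: (p14, p13, p12) → 86.2401
  f11: (p4, p10, p12) → 66.6741
  f12: (p4, p13, p12) → 47.7660
  f13: (p4, p13, p10) → 57.6597
  f14: (p3, p9, p12) → 23.1943
  f15: (p3, p9, p10) → 38.8601
  f16: (p7, p10, p12) → 3.2104
  f17: (p7, p3, p12) → 26.8546
  f18: (p7, p3, p10) → 6.5500
Σ area = 976.491

Check V−E+F: 11 − 27 + 18 = 2.

facets=18 area=976.491


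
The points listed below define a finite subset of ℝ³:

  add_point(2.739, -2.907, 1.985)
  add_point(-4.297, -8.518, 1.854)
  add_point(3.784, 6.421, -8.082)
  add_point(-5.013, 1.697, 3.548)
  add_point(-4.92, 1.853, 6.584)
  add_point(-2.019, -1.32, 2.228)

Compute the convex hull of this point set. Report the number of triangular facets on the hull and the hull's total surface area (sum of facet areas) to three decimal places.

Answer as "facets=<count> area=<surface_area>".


5 of the 6 inputs are extreme points: [0, 1, 2, 3, 4].

Area of each hull facet:
  f1: (p1, p2, p3) → 78.7664
  f2: (p4, p2, p3) → 16.0790
  f3: (p4, p1, p3) → 15.4275
  f4: (p0, p1, p2) → 54.6328
  f5: (p0, p4, p2) → 69.4883
  f6: (p0, p4, p1) → 43.5723
Σ area = 277.966

Euler characteristic 5−9+6 = 2 ✓

facets=6 area=277.966


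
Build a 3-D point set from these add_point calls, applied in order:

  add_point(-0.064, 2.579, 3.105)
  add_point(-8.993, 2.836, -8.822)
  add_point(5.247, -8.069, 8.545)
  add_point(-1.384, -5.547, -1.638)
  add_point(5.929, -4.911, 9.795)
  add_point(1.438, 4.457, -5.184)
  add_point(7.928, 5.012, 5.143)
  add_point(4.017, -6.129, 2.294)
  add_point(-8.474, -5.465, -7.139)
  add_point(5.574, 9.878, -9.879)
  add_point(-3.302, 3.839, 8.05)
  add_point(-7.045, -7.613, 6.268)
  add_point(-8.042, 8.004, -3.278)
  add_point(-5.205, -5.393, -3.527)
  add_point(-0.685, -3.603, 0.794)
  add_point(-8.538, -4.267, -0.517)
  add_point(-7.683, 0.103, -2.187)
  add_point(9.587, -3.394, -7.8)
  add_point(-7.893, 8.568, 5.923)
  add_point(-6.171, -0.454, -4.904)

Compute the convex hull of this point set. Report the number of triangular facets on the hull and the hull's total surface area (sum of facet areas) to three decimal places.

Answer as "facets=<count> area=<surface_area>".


facets=20 area=1313.446

Extreme-point indices: [1, 2, 4, 6, 8, 9, 10, 11, 12, 15, 17, 18] — 12 of 20 on the boundary.

Area of each hull facet:
  f1: (p9, p17, p1) → 112.1336
  f2: (p8, p17, p1) → 77.0547
  f3: (p12, p9, p1) → 57.8143
  f4: (p12, p18, p1) → 22.5629
  f5: (p12, p18, p9) → 64.1035
  f6: (p6, p18, p9) → 127.8096
  f7: (p6, p9, p17) → 98.7711
  f8: (p6, p4, p17) → 85.8855
  f9: (p2, p4, p17) → 30.3606
  f10: (p2, p8, p17) → 151.7400
  f11: (p15, p18, p1) → 76.3567
  f12: (p15, p8, p1) → 28.5478
  f13: (p10, p6, p4) → 60.4227
  f14: (p10, p6, p18) → 35.1218
  f15: (p11, p2, p4) → 21.1074
  f16: (p11, p10, p4) → 71.6528
  f17: (p11, p2, p8) → 81.7946
  f18: (p11, p15, p8) → 16.0173
  f19: (p11, p15, p18) → 55.4150
  f20: (p11, p10, p18) → 38.7742
Σ area = 1313.446

Check V−E+F: 12 − 30 + 20 = 2.


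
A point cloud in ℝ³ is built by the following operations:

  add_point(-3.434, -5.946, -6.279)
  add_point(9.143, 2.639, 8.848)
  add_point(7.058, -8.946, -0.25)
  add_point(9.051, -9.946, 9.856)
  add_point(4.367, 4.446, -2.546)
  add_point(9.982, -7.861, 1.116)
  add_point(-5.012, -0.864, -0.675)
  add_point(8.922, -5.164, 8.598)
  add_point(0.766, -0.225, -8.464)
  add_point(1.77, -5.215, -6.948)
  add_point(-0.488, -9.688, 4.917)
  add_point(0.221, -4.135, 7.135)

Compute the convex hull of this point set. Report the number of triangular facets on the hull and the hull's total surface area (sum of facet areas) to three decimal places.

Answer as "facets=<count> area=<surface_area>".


facets=18 area=723.196

Points on the hull: [0, 1, 2, 3, 4, 5, 6, 8, 9, 10, 11] (11 of 12).

Area of each hull facet:
  f1: (p1, p4, p6) → 67.9384
  f2: (p1, p4, p5) → 74.7955
  f3: (p1, p3, p5) → 54.2525
  f4: (p8, p4, p5) → 58.0241
  f5: (p8, p9, p5) → 26.4572
  f6: (p8, p4, p6) → 39.0409
  f7: (p2, p9, p5) → 12.0706
  f8: (p2, p3, p5) → 14.9803
  f9: (p2, p10, p3) → 43.5291
  f10: (p11, p1, p3) → 57.7874
  f11: (p11, p10, p3) → 31.3085
  f12: (p11, p1, p6) → 53.1202
  f13: (p11, p10, p6) → 29.9341
  f14: (p0, p2, p9) → 22.4828
  f15: (p0, p2, p10) → 52.4134
  f16: (p0, p10, p6) → 42.7601
  f17: (p0, p8, p6) → 28.2366
  f18: (p0, p8, p9) → 14.0646
Σ area = 723.196

Euler: V−E+F = 11−27+18 = 2.


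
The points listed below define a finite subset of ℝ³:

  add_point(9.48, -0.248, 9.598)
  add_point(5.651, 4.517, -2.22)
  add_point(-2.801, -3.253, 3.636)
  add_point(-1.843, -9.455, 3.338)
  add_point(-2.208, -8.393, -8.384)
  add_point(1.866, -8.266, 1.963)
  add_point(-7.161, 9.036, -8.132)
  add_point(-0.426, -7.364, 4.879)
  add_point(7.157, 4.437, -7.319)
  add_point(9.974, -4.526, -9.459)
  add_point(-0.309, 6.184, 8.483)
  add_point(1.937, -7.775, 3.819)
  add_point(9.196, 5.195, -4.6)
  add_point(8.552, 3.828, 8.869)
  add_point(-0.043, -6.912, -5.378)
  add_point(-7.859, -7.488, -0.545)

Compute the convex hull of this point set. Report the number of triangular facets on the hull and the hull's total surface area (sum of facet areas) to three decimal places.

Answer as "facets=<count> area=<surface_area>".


Points on the hull: [0, 3, 4, 5, 6, 7, 8, 9, 10, 11, 12, 13, 15] (13 of 16).

Area of each hull facet:
  f1: (p10, p6, p15) → 142.5477
  f2: (p4, p6, p15) → 84.9132
  f3: (p4, p6, p9) → 116.1610
  f4: (p12, p0, p9) → 82.4708
  f5: (p12, p10, p6) → 127.0757
  f6: (p3, p4, p15) → 35.9366
  f7: (p3, p10, p15) → 61.3855
  f8: (p8, p6, p9) → 60.6004
  f9: (p8, p12, p9) → 16.4213
  f10: (p8, p12, p6) → 22.1963
  f11: (p13, p10, p0) → 17.2378
  f12: (p13, p12, p0) → 27.7889
  f13: (p13, p12, p10) → 62.1753
  f14: (p11, p0, p9) → 96.0228
  f15: (p11, p3, p0) → 12.4289
  f16: (p5, p4, p9) → 68.6019
  f17: (p5, p3, p4) → 22.9616
  f18: (p5, p11, p9) → 10.2813
  f19: (p5, p11, p3) → 3.8750
  f20: (p7, p10, p0) → 71.5716
  f21: (p7, p3, p0) → 6.8519
  f22: (p7, p3, p10) → 11.8478
Σ area = 1161.353

Euler characteristic 13−33+22 = 2 ✓

facets=22 area=1161.353


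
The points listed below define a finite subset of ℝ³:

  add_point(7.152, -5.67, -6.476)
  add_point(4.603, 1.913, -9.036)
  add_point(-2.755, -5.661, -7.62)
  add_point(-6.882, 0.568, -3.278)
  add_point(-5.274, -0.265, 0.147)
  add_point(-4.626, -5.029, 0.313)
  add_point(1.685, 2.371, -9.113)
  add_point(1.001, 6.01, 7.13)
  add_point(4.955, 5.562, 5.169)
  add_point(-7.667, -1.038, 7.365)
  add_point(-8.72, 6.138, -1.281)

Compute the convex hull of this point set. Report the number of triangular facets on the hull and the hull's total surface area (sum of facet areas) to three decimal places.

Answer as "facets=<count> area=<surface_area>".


Extreme-point indices: [0, 1, 2, 3, 5, 6, 7, 8, 9, 10] — 10 of 11 on the boundary.

Area of each hull facet:
  f1: (p8, p9, p0) → 117.1925
  f2: (p2, p6, p10) → 61.4947
  f3: (p7, p9, p10) → 59.1855
  f4: (p7, p8, p10) → 26.3075
  f5: (p7, p8, p9) → 19.1068
  f6: (p1, p6, p10) → 12.3831
  f7: (p1, p8, p10) → 100.4662
  f8: (p1, p8, p0) → 61.4257
  f9: (p1, p2, p0) → 39.4302
  f10: (p1, p2, p6) → 12.9504
  f11: (p3, p9, p10) → 32.7195
  f12: (p3, p2, p10) → 8.2335
  f13: (p5, p9, p0) → 40.1096
  f14: (p5, p2, p0) → 40.4888
  f15: (p5, p3, p9) → 30.3262
  f16: (p5, p3, p2) → 26.7670
Σ area = 688.587

Euler: V−E+F = 10−24+16 = 2.

facets=16 area=688.587


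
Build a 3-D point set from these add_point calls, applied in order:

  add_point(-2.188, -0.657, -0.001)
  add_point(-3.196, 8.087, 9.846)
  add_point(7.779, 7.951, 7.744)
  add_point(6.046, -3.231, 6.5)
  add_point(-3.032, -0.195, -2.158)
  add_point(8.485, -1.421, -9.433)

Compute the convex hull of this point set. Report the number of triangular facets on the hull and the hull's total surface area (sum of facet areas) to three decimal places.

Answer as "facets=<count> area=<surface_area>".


facets=8 area=523.293

Extreme-point indices: [0, 1, 2, 3, 4, 5] — 6 of 6 on the boundary.

Facet areas (half cross-product norm):
  f1: (p0, p3, p1) → 69.3754
  f2: (p2, p5, p1) → 107.0549
  f3: (p2, p3, p1) → 63.1712
  f4: (p2, p3, p5) → 92.2918
  f5: (p4, p5, p1) → 86.4838
  f6: (p4, p0, p1) → 13.2832
  f7: (p4, p3, p5) → 85.3124
  f8: (p4, p0, p3) → 6.3207
Σ area = 523.293

Euler: V−E+F = 6−12+8 = 2.


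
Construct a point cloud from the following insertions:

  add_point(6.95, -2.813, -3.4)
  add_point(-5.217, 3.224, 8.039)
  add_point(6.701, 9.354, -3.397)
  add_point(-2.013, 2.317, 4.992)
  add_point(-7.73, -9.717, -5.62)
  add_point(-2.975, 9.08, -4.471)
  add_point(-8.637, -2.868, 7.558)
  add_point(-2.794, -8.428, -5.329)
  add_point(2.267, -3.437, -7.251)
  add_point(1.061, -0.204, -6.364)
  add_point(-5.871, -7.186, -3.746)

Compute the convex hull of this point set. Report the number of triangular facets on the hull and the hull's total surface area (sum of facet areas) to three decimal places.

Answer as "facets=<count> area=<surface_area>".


facets=12 area=741.046

Extreme-point indices: [0, 1, 2, 4, 5, 6, 7, 8] — 8 of 11 on the boundary.

Per-facet area ½‖(b−a)×(c−a)‖:
  f1: (p5, p4, p6) → 126.5324
  f2: (p1, p0, p6) → 62.1762
  f3: (p1, p2, p0) → 101.0511
  f4: (p1, p5, p6) → 45.3042
  f5: (p1, p5, p2) → 67.9649
  f6: (p7, p0, p6) → 86.7339
  f7: (p7, p4, p6) → 37.7941
  f8: (p8, p2, p0) → 36.9473
  f9: (p8, p7, p0) → 20.2319
  f10: (p8, p5, p2) → 63.7136
  f11: (p8, p5, p4) → 81.8309
  f12: (p8, p7, p4) → 10.7657
Σ area = 741.046

Euler: V−E+F = 8−18+12 = 2.


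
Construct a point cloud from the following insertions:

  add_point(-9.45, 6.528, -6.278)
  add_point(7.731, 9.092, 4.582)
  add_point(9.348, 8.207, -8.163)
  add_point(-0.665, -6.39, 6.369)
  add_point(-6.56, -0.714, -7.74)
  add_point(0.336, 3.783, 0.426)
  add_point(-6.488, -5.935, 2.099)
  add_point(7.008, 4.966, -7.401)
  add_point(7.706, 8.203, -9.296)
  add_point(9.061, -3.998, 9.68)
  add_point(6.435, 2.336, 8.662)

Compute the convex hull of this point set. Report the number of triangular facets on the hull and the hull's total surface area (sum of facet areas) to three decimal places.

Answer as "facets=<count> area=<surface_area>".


facets=16 area=936.368

Points on the hull: [0, 1, 2, 3, 4, 6, 7, 8, 9, 10] (10 of 11).

Facet areas (half cross-product norm):
  f1: (p9, p1, p2) → 87.1680
  f2: (p10, p1, p0) → 81.8929
  f3: (p10, p9, p3) → 35.9090
  f4: (p10, p9, p1) → 17.1602
  f5: (p8, p4, p0) → 66.1838
  f6: (p8, p1, p0) → 120.0280
  f7: (p8, p1, p2) → 11.4130
  f8: (p6, p4, p0) → 42.5732
  f9: (p6, p4, p3) → 33.4926
  f10: (p6, p10, p0) → 127.6181
  f11: (p6, p10, p3) → 34.1888
  f12: (p7, p9, p2) → 34.7977
  f13: (p7, p8, p2) → 3.7735
  f14: (p7, p8, p4) → 24.5478
  f15: (p7, p9, p3) → 98.5441
  f16: (p7, p4, p3) → 117.0772
Σ area = 936.368

Check V−E+F: 10 − 24 + 16 = 2.


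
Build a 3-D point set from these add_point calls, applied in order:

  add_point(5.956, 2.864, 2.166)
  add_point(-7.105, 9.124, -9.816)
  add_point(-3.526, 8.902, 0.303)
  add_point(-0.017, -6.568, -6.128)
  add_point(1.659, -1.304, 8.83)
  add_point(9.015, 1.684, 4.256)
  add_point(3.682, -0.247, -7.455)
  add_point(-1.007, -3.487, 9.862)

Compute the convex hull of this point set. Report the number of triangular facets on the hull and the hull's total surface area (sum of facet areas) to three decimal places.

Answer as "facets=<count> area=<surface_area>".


Points on the hull: [1, 2, 3, 4, 5, 6, 7] (7 of 8).

Per-facet area ½‖(b−a)×(c−a)‖:
  f1: (p7, p3, p1) → 143.6277
  f2: (p7, p3, p5) → 93.8346
  f3: (p2, p5, p1) → 67.9193
  f4: (p2, p7, p1) → 65.5391
  f5: (p6, p5, p1) → 88.0543
  f6: (p6, p3, p1) → 52.7141
  f7: (p6, p3, p5) → 47.7264
  f8: (p4, p7, p5) → 5.7944
  f9: (p4, p2, p5) → 63.4905
  f10: (p4, p2, p7) → 24.1787
Σ area = 652.879

Check V−E+F: 7 − 15 + 10 = 2.

facets=10 area=652.879


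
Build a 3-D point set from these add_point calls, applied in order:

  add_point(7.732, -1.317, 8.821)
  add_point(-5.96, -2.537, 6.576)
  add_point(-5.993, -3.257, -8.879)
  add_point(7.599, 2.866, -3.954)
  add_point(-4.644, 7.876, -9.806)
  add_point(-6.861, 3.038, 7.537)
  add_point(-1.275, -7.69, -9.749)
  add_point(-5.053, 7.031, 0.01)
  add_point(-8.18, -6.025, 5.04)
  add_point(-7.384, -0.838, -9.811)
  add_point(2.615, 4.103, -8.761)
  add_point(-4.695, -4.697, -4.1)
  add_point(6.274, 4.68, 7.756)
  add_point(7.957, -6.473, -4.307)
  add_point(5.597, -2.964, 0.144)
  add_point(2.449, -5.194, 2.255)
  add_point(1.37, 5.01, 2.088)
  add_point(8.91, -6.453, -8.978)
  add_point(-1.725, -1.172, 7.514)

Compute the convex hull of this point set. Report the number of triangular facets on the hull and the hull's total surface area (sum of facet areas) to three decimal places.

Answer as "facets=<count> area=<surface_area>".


Points on the hull: [0, 1, 2, 3, 4, 5, 6, 7, 8, 9, 10, 12, 13, 15, 17, 18] (16 of 19).

Area of each hull facet:
  f1: (p6, p4, p17) → 81.5834
  f2: (p13, p0, p17) → 13.6772
  f3: (p13, p6, p8) → 87.9760
  f4: (p13, p6, p17) → 24.3324
  f5: (p3, p0, p17) → 70.6040
  f6: (p1, p0, p8) → 24.0958
  f7: (p1, p5, p8) → 8.3722
  f8: (p9, p6, p4) → 36.0054
  f9: (p9, p5, p8) → 74.5581
  f10: (p9, p5, p4) → 79.2821
  f11: (p15, p0, p8) → 46.7990
  f12: (p15, p13, p8) → 29.0331
  f13: (p15, p13, p0) → 39.0448
  f14: (p10, p4, p17) → 27.3983
  f15: (p10, p3, p17) → 37.3953
  f16: (p10, p3, p4) → 17.7588
  f17: (p12, p5, p0) → 41.1823
  f18: (p12, p3, p0) → 37.3376
  f19: (p12, p3, p4) → 83.4859
  f20: (p18, p5, p0) → 20.0297
  f21: (p18, p1, p0) → 7.0299
  f22: (p18, p1, p5) → 12.8114
  f23: (p2, p6, p8) → 46.6215
  f24: (p2, p9, p8) → 19.4171
  f25: (p2, p9, p6) → 4.9461
  f26: (p7, p5, p4) → 17.9814
  f27: (p7, p12, p4) → 58.0109
  f28: (p7, p12, p5) → 55.8491
Σ area = 1102.619

Euler characteristic 16−42+28 = 2 ✓

facets=28 area=1102.619


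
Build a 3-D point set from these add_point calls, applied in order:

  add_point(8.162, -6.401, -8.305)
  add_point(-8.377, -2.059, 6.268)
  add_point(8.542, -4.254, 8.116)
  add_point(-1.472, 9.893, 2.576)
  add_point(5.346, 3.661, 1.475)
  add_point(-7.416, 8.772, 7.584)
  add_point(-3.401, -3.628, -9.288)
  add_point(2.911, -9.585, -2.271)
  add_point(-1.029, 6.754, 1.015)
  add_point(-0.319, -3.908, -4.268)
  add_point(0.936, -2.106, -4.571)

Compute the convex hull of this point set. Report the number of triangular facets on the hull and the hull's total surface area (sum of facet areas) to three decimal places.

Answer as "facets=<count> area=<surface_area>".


facets=12 area=878.213

8 of the 11 inputs are extreme points: [0, 1, 2, 3, 4, 5, 6, 7].

Per-facet area ½‖(b−a)×(c−a)‖:
  f1: (p7, p2, p1) → 98.6385
  f2: (p7, p6, p1) → 84.9348
  f3: (p5, p2, p1) → 93.9447
  f4: (p5, p3, p2) → 71.0024
  f5: (p5, p6, p1) → 88.3572
  f6: (p5, p6, p3) → 69.1161
  f7: (p4, p3, p2) → 38.8924
  f8: (p0, p7, p6) → 45.9337
  f9: (p0, p6, p3) → 107.9127
  f10: (p0, p4, p3) → 47.7910
  f11: (p0, p7, p2) → 55.2114
  f12: (p0, p4, p2) → 76.4781
Σ area = 878.213

Euler characteristic 8−18+12 = 2 ✓


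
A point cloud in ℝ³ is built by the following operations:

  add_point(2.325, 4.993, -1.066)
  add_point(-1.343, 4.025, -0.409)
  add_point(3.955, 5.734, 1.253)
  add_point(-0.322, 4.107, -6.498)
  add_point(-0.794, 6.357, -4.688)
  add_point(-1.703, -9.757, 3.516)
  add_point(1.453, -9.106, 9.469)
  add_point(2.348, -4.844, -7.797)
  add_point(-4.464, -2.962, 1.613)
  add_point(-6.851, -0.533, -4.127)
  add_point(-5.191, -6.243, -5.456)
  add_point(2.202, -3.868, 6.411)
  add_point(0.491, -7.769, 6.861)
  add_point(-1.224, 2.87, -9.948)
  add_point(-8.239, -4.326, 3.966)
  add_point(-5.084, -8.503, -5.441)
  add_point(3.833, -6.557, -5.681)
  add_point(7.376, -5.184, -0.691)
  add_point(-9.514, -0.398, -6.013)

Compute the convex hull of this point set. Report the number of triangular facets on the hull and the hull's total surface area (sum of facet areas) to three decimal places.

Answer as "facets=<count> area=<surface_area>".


facets=20 area=766.773

Hull vertices (12/19): indices [1, 2, 4, 5, 6, 7, 13, 14, 15, 16, 17, 18].

Facet areas (half cross-product norm):
  f1: (p13, p7, p17) → 33.7229
  f2: (p13, p4, p18) → 30.6745
  f3: (p16, p6, p17) → 36.9256
  f4: (p16, p7, p17) → 7.0165
  f5: (p2, p14, p6) → 93.2610
  f6: (p2, p6, p17) → 71.9233
  f7: (p2, p13, p17) → 71.3569
  f8: (p2, p13, p4) → 18.4508
  f9: (p15, p14, p18) → 45.0649
  f10: (p15, p16, p7) → 13.3537
  f11: (p15, p13, p18) → 44.8963
  f12: (p15, p13, p7) → 37.6093
  f13: (p1, p2, p4) → 14.2449
  f14: (p1, p2, p14) → 26.0267
  f15: (p1, p4, p18) → 26.2067
  f16: (p1, p14, p18) → 53.2308
  f17: (p5, p16, p6) → 33.5810
  f18: (p5, p15, p16) → 42.1850
  f19: (p5, p14, p6) → 27.8864
  f20: (p5, p15, p14) → 39.1557
Σ area = 766.773

Euler: V−E+F = 12−30+20 = 2.


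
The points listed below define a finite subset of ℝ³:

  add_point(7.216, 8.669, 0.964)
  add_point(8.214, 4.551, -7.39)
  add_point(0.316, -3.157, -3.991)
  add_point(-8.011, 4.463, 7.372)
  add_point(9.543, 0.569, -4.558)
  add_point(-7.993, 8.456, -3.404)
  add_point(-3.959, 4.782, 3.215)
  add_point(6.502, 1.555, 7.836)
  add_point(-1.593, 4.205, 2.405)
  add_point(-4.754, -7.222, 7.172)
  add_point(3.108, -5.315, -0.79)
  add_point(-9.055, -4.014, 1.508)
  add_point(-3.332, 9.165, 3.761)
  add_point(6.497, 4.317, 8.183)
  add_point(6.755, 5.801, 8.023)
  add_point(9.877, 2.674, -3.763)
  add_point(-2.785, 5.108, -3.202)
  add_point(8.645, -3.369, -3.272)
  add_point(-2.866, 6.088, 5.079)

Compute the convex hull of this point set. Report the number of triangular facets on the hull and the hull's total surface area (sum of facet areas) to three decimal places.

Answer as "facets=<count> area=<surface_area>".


15 of the 19 inputs are extreme points: [0, 1, 2, 3, 4, 5, 7, 9, 10, 11, 12, 13, 14, 15, 17].

Per-facet area ½‖(b−a)×(c−a)‖:
  f1: (p0, p5, p12) → 44.5831
  f2: (p2, p5, p11) → 69.2845
  f3: (p3, p9, p13) → 84.7041
  f4: (p3, p9, p11) → 40.0723
  f5: (p3, p5, p11) → 57.6967
  f6: (p3, p5, p12) → 32.3871
  f7: (p14, p0, p12) → 40.0485
  f8: (p14, p3, p12) → 42.5140
  f9: (p14, p3, p13) → 10.8738
  f10: (p14, p0, p15) → 29.6053
  f11: (p1, p0, p15) → 17.8101
  f12: (p1, p0, p5) → 73.2836
  f13: (p1, p2, p5) → 81.7860
  f14: (p1, p17, p2) → 37.1413
  f15: (p7, p9, p13) → 15.7004
  f16: (p7, p17, p9) → 87.1490
  f17: (p7, p17, p15) → 36.5974
  f18: (p7, p14, p15) → 25.7691
  f19: (p7, p14, p13) → 0.6004
  f20: (p10, p17, p9) → 13.6204
  f21: (p10, p17, p2) → 15.0889
  f22: (p10, p9, p11) → 43.4163
  f23: (p10, p2, p11) → 25.7454
  f24: (p4, p17, p15) → 2.9882
  f25: (p4, p1, p15) → 5.0088
  f26: (p4, p1, p17) → 5.7460
Σ area = 939.221

Euler: V−E+F = 15−39+26 = 2.

facets=26 area=939.221


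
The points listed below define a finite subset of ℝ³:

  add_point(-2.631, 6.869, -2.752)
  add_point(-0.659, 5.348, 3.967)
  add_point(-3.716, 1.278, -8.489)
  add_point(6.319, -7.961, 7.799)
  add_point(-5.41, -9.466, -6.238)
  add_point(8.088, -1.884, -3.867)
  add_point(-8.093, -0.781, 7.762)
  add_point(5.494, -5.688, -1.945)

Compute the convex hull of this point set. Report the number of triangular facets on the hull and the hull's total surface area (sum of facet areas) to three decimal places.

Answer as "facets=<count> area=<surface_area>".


Hull vertices (8/8): indices [0, 1, 2, 3, 4, 5, 6, 7].

Triangle areas on the boundary:
  f1: (p3, p4, p6) → 124.6346
  f2: (p7, p4, p5) → 25.4466
  f3: (p7, p3, p5) → 21.6350
  f4: (p7, p3, p4) → 58.0862
  f5: (p2, p4, p5) → 71.5268
  f6: (p2, p0, p5) → 51.6875
  f7: (p2, p4, p6) → 88.1710
  f8: (p2, p0, p6) → 56.7076
  f9: (p1, p3, p5) → 85.9408
  f10: (p1, p0, p5) → 47.8817
  f11: (p1, p3, p6) → 77.1891
  f12: (p1, p0, p6) → 35.7056
Σ area = 744.612

Euler: V−E+F = 8−18+12 = 2.

facets=12 area=744.612


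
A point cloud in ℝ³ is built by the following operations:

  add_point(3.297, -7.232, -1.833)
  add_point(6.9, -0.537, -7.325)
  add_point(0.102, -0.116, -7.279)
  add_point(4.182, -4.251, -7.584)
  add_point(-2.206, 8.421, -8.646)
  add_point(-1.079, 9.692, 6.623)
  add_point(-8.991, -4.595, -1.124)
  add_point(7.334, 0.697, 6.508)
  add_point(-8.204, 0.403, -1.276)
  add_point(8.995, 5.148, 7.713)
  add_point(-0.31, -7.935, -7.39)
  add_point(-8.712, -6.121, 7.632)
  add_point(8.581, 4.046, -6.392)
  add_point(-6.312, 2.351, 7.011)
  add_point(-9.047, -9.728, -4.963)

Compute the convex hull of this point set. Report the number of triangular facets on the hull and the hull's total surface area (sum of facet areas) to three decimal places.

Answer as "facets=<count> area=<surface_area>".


Points on the hull: [0, 1, 3, 4, 5, 6, 7, 8, 9, 10, 11, 12, 13, 14] (14 of 15).

Per-facet area ½‖(b−a)×(c−a)‖:
  f1: (p13, p5, p9) → 49.2008
  f2: (p13, p11, p9) → 61.8576
  f3: (p12, p1, p9) → 33.8781
  f4: (p12, p1, p4) → 29.4632
  f5: (p12, p5, p9) → 78.2536
  f6: (p12, p4, p5) → 88.7396
  f7: (p0, p11, p14) → 80.8725
  f8: (p8, p4, p5) → 82.6886
  f9: (p8, p13, p5) → 37.9206
  f10: (p8, p4, p14) → 60.3792
  f11: (p8, p13, p11) → 37.6597
  f12: (p7, p1, p9) → 32.0711
  f13: (p7, p0, p1) → 56.1424
  f14: (p7, p11, p9) → 32.5415
  f15: (p7, p0, p11) → 91.4008
  f16: (p10, p0, p14) → 29.2414
  f17: (p10, p4, p14) → 75.9093
  f18: (p6, p11, p14) → 25.4144
  f19: (p6, p8, p14) → 10.2715
  f20: (p6, p8, p11) → 22.0778
  f21: (p3, p0, p1) → 13.8251
  f22: (p3, p10, p0) → 17.2181
  f23: (p3, p1, p4) → 29.3138
  f24: (p3, p10, p4) → 40.3466
Σ area = 1116.687

Check V−E+F: 14 − 36 + 24 = 2.

facets=24 area=1116.687


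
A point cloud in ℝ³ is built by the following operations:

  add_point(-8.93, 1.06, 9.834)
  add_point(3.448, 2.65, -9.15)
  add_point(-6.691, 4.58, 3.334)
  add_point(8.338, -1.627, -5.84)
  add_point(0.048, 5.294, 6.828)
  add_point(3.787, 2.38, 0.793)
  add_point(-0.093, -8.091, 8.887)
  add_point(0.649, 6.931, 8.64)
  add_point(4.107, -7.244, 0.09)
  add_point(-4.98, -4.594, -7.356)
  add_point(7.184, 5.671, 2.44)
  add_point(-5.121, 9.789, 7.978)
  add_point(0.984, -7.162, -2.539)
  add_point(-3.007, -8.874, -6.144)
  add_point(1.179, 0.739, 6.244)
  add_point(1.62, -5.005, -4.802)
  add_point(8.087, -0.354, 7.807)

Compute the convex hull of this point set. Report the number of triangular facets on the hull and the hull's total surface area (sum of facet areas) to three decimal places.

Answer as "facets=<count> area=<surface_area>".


Points on the hull: [0, 1, 2, 3, 6, 7, 8, 9, 10, 11, 13, 16] (12 of 17).

Area of each hull facet:
  f1: (p9, p13, p0) → 44.7195
  f2: (p10, p16, p3) → 45.0496
  f3: (p6, p13, p0) → 97.7605
  f4: (p2, p11, p0) → 27.3071
  f5: (p2, p9, p0) → 50.8165
  f6: (p1, p13, p3) → 47.4066
  f7: (p1, p9, p13) → 26.1101
  f8: (p1, p10, p3) → 40.1793
  f9: (p1, p10, p11) → 87.1661
  f10: (p1, p2, p11) → 51.7420
  f11: (p1, p2, p9) → 78.1640
  f12: (p7, p10, p11) → 22.8166
  f13: (p7, p10, p16) → 35.5757
  f14: (p7, p11, p0) → 31.3334
  f15: (p7, p6, p0) → 70.2589
  f16: (p7, p6, p16) → 59.0083
  f17: (p8, p13, p3) → 44.1317
  f18: (p8, p6, p13) → 45.4553
  f19: (p8, p16, p3) → 50.7464
  f20: (p8, p6, p16) → 49.2656
Σ area = 1005.013

Check V−E+F: 12 − 30 + 20 = 2.

facets=20 area=1005.013


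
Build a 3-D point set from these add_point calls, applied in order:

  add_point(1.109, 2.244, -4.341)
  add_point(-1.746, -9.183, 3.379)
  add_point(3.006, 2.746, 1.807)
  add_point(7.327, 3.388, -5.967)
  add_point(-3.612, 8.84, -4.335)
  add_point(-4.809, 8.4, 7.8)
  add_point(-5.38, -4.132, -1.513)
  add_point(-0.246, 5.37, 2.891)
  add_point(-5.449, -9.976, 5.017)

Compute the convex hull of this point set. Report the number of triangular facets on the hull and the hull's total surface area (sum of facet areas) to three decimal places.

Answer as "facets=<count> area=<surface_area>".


facets=12 area=574.613

Points on the hull: [0, 1, 2, 3, 4, 5, 6, 8] (8 of 9).

Area of each hull facet:
  f1: (p4, p5, p3) → 73.6675
  f2: (p6, p5, p8) → 68.1758
  f3: (p6, p4, p5) → 78.9533
  f4: (p2, p5, p3) → 33.0427
  f5: (p0, p4, p3) → 24.1239
  f6: (p0, p6, p3) → 16.8718
  f7: (p0, p6, p4) → 38.2144
  f8: (p1, p2, p3) → 54.0243
  f9: (p1, p6, p8) → 16.3133
  f10: (p1, p6, p3) → 60.6567
  f11: (p1, p5, p8) → 37.8620
  f12: (p1, p2, p5) → 72.7071
Σ area = 574.613

Check V−E+F: 8 − 18 + 12 = 2.


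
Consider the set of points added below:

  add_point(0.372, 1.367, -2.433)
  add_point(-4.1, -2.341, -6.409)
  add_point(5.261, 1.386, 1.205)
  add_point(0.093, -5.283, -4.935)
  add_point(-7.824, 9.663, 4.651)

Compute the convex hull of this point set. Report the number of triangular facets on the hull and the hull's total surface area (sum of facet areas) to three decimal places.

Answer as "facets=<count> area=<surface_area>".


5 of the 5 inputs are extreme points: [0, 1, 2, 3, 4].

Per-facet area ½‖(b−a)×(c−a)‖:
  f1: (p3, p2, p4) → 82.6421
  f2: (p1, p3, p4) → 41.1208
  f3: (p0, p2, p4) → 40.9706
  f4: (p0, p1, p4) → 46.7181
  f5: (p0, p3, p2) → 21.0089
  f6: (p0, p1, p3) → 17.4650
Σ area = 249.925

Euler characteristic 5−9+6 = 2 ✓

facets=6 area=249.925
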